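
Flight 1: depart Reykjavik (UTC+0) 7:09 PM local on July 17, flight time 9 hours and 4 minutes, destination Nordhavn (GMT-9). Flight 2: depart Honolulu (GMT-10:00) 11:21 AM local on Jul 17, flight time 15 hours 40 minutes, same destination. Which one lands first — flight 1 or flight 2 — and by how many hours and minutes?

the first, by 8 hours 48 minutes

Flight 1 departs at 7:09 PM UTC (Jul 17).
+9 hours and 4 minutes → arrive 4:13 AM UTC on Jul 18.
Flight 2 in UTC: 11:21 AM + 10:00 = 9:21 PM on Jul 17.
+15 hours 40 minutes → arrive 1:01 PM UTC on Jul 18.
Flight 1 lands earlier by 8 hours 48 minutes.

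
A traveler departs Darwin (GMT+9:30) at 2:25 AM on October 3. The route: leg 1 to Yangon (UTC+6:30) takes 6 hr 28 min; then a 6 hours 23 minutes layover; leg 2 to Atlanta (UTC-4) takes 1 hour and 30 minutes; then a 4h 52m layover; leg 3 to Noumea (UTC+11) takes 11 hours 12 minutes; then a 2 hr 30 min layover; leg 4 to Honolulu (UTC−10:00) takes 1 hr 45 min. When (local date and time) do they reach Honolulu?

5:35 PM on October 3

Convert departure to UTC: 2:25 AM − 9:30 = 4:55 PM UTC on Oct 2.
Add 6 hours 28 minutes leg 1 → 11:23 PM UTC.
Add 6 hours and 23 minutes layover in Yangon → 5:46 AM UTC (Oct 3).
Add 1 hour 30 minutes leg 2 → 7:16 AM UTC.
Add 4 hours 52 minutes layover in Atlanta → 12:08 PM UTC.
Add 11 hours 12 minutes leg 3 → 11:20 PM UTC.
Add 2 hours and 30 minutes layover in Noumea → 1:50 AM UTC (Oct 4).
Add 1 hour 45 minutes leg 4 → 3:35 AM UTC.
Honolulu is UTC−10:00, so local arrival = 3:35 AM − 10:00 = 5:35 PM on Oct 3.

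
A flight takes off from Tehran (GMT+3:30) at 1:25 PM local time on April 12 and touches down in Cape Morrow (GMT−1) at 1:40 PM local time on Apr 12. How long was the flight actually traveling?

Departure in UTC: 1:25 PM − 3:30 = 9:55 AM on Apr 12.
Arrival in UTC: 1:40 PM + 1:00 = 2:40 PM on Apr 12.
Elapsed = 2:40 PM − 9:55 AM = 4 hours 45 minutes.

4 hours 45 minutes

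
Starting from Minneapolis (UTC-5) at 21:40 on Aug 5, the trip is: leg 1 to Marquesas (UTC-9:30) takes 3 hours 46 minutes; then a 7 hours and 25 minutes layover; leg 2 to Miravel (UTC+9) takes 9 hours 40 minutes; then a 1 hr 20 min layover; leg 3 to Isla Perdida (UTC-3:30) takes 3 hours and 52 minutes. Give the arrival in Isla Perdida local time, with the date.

01:13 on August 7

Convert departure to UTC: 21:40 + 5:00 = 02:40 UTC on Aug 6.
Add 3 hours and 46 minutes leg 1 → 06:26 UTC.
Add 7 hours and 25 minutes layover in Marquesas → 13:51 UTC.
Add 9 hours and 40 minutes leg 2 → 23:31 UTC.
Add 1 hour 20 minutes layover in Miravel → 00:51 UTC (Aug 7).
Add 3 hours and 52 minutes leg 3 → 04:43 UTC.
Isla Perdida is UTC−3:30, so local arrival = 04:43 − 3:30 = 01:13 on Aug 7.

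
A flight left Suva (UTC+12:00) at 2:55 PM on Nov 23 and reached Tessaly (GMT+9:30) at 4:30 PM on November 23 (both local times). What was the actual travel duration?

4 hours 5 minutes

Departure in UTC: 2:55 PM − 12:00 = 2:55 AM on Nov 23.
Arrival in UTC: 4:30 PM − 9:30 = 7:00 AM on Nov 23.
Elapsed = 7:00 AM − 2:55 AM = 4 hours 5 minutes.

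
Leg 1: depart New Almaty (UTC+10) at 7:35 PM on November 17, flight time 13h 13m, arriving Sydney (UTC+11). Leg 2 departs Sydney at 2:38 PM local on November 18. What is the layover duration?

4 hours 50 minutes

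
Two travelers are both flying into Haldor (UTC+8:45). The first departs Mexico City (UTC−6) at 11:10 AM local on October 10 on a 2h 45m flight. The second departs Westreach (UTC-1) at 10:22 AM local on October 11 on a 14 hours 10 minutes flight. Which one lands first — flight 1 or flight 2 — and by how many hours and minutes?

the first, by 29 hours 37 minutes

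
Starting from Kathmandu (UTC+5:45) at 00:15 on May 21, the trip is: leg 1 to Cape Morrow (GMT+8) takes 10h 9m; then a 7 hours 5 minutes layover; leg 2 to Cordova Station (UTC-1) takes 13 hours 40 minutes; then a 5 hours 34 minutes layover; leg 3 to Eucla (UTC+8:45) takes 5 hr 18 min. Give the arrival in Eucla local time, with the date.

Convert departure to UTC: 00:15 − 5:45 = 18:30 UTC on May 20.
Add 10 hours and 9 minutes leg 1 → 04:39 UTC (May 21).
Add 7 hours and 5 minutes layover in Cape Morrow → 11:44 UTC.
Add 13 hours 40 minutes leg 2 → 01:24 UTC (May 22).
Add 5 hours 34 minutes layover in Cordova Station → 06:58 UTC.
Add 5 hours 18 minutes leg 3 → 12:16 UTC.
Eucla is UTC+8:45, so local arrival = 12:16 + 8:45 = 21:01 on May 22.

21:01 on May 22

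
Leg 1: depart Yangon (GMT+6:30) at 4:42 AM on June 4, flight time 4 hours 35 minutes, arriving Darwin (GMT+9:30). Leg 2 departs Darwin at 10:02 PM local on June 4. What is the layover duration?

9 hours 45 minutes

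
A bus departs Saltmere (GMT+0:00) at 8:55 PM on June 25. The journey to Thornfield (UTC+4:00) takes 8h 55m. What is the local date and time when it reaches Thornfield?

Thornfield is 4:00 ahead of Saltmere.
After 8 hours and 55 minutes it is 5:50 AM (Jun 26) in Saltmere.
Shift by the zone difference: 5:50 AM + 4:00 = 9:50 AM on Jun 26 in Thornfield.

9:50 AM on Jun 26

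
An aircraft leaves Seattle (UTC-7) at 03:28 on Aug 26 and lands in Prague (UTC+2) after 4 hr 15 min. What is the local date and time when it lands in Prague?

16:43 on August 26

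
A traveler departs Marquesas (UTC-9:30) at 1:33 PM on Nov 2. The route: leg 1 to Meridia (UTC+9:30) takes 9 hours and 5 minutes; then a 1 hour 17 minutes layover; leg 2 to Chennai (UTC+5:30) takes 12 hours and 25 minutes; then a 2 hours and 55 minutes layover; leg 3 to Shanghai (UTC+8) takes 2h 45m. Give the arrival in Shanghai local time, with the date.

11:30 AM on Nov 4

Convert departure to UTC: 1:33 PM + 9:30 = 11:03 PM UTC on Nov 2.
Add 9 hours 5 minutes leg 1 → 8:08 AM UTC (Nov 3).
Add 1 hour and 17 minutes layover in Meridia → 9:25 AM UTC.
Add 12 hours and 25 minutes leg 2 → 9:50 PM UTC.
Add 2 hours 55 minutes layover in Chennai → 12:45 AM UTC (Nov 4).
Add 2 hours and 45 minutes leg 3 → 3:30 AM UTC.
Shanghai is UTC+8:00, so local arrival = 3:30 AM + 8:00 = 11:30 AM on Nov 4.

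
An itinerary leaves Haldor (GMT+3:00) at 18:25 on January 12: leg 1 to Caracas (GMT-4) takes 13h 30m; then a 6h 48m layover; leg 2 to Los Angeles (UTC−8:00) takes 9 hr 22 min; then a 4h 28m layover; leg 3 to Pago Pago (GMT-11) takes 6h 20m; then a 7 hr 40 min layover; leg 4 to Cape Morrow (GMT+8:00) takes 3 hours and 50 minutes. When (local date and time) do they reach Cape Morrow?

03:23 on January 15

Convert departure to UTC: 18:25 − 3:00 = 15:25 UTC on Jan 12.
Add 13 hours 30 minutes leg 1 → 04:55 UTC (Jan 13).
Add 6 hours 48 minutes layover in Caracas → 11:43 UTC.
Add 9 hours and 22 minutes leg 2 → 21:05 UTC.
Add 4 hours and 28 minutes layover in Los Angeles → 01:33 UTC (Jan 14).
Add 6 hours and 20 minutes leg 3 → 07:53 UTC.
Add 7 hours and 40 minutes layover in Pago Pago → 15:33 UTC.
Add 3 hours and 50 minutes leg 4 → 19:23 UTC.
Cape Morrow is UTC+8:00, so local arrival = 19:23 + 8:00 = 03:23 on Jan 15.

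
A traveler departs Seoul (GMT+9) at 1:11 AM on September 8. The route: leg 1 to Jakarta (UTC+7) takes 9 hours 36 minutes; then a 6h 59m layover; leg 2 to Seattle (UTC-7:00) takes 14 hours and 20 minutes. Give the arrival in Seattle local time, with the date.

4:06 PM on September 8

Convert departure to UTC: 1:11 AM − 9:00 = 4:11 PM UTC on Sep 7.
Add 9 hours 36 minutes leg 1 → 1:47 AM UTC (Sep 8).
Add 6 hours and 59 minutes layover in Jakarta → 8:46 AM UTC.
Add 14 hours and 20 minutes leg 2 → 11:06 PM UTC.
Seattle is UTC−7:00, so local arrival = 11:06 PM − 7:00 = 4:06 PM on Sep 8.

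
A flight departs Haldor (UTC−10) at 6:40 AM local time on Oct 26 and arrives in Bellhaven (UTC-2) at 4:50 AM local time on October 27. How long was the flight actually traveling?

Bellhaven is 8:00 ahead of Haldor.
Clock-face elapsed time (ignoring zones) is 22 hours 10 minutes.
Actual elapsed = 22 hours 10 minutes − 8:00 = 14 hours 10 minutes.

14 hours 10 minutes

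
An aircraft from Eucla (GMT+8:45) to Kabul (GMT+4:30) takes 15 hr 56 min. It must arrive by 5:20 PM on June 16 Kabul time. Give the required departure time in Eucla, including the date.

5:39 AM on June 16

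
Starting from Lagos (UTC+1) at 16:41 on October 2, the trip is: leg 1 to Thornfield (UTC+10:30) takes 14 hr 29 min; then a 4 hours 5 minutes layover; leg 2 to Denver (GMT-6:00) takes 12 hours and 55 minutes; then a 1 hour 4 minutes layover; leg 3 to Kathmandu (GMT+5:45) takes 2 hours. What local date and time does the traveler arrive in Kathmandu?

07:59 on Oct 4

Convert departure to UTC: 16:41 − 1:00 = 15:41 UTC on Oct 2.
Add 14 hours 29 minutes leg 1 → 06:10 UTC (Oct 3).
Add 4 hours and 5 minutes layover in Thornfield → 10:15 UTC.
Add 12 hours 55 minutes leg 2 → 23:10 UTC.
Add 1 hour 4 minutes layover in Denver → 00:14 UTC (Oct 4).
Add 2 hours leg 3 → 02:14 UTC.
Kathmandu is UTC+5:45, so local arrival = 02:14 + 5:45 = 07:59 on Oct 4.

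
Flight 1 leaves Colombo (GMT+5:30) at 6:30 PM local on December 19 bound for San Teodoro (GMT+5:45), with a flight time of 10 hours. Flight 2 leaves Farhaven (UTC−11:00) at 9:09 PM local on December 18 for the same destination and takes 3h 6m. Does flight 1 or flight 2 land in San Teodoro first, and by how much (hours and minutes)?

the second, by 11 hours 45 minutes

Flight 1 in UTC: 6:30 PM − 5:30 = 1:00 PM on Dec 19.
+10 hours → arrive 11:00 PM UTC on Dec 19.
Flight 2 in UTC: 9:09 PM + 11:00 = 8:09 AM on Dec 19.
+3 hours and 6 minutes → arrive 11:15 AM UTC on Dec 19.
Flight 2 lands earlier by 11 hours 45 minutes.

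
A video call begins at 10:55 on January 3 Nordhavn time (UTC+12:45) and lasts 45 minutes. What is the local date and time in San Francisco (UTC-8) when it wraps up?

14:55 on Jan 2

San Francisco is 20:45 behind Nordhavn.
After 45 minutes it is 11:40 in Nordhavn.
Shift by the zone difference: 11:40 − 20:45 = 14:55 on Jan 2 in San Francisco.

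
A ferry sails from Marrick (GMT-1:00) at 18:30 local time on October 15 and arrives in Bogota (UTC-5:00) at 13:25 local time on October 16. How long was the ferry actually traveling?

Departure in UTC: 18:30 + 1:00 = 19:30 on Oct 15.
Arrival in UTC: 13:25 + 5:00 = 18:25 on Oct 16.
Elapsed = 18:25 − 19:30 (+1 day) = 22 hours 55 minutes.

22 hours 55 minutes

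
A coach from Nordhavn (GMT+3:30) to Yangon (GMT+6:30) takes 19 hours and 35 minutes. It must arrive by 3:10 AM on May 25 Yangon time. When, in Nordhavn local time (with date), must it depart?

4:35 AM on May 24

Target arrival in UTC: 3:10 AM − 6:30 = 8:40 PM on May 24.
Subtract 19 hours 35 minutes → departure 1:05 AM UTC on May 24.
Nordhavn is UTC+3:30: 1:05 AM + 3:30 = 4:35 AM on May 24.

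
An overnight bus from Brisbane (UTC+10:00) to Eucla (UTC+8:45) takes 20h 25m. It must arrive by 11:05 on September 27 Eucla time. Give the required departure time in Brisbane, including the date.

15:55 on September 26

Target arrival in UTC: 11:05 − 8:45 = 02:20 on Sep 27.
Subtract 20 hours 25 minutes → departure 05:55 UTC on Sep 26.
Brisbane is UTC+10:00: 05:55 + 10:00 = 15:55 on Sep 26.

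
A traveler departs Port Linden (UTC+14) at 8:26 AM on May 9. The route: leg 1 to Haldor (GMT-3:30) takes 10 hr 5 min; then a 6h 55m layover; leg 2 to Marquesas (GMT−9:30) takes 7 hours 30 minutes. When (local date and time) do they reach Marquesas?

9:26 AM on May 9

Convert departure to UTC: 8:26 AM − 14:00 = 6:26 PM UTC on May 8.
Add 10 hours and 5 minutes leg 1 → 4:31 AM UTC (May 9).
Add 6 hours and 55 minutes layover in Haldor → 11:26 AM UTC.
Add 7 hours 30 minutes leg 2 → 6:56 PM UTC.
Marquesas is UTC−9:30, so local arrival = 6:56 PM − 9:30 = 9:26 AM on May 9.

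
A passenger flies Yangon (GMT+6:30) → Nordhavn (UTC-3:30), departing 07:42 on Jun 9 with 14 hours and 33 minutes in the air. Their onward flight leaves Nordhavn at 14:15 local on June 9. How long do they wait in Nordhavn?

Convert departure to UTC: 07:42 − 6:30 = 01:12 UTC on Jun 9.
Add 14 hours 33 minutes flight time → 15:45 UTC.
Nordhavn is UTC−3:30, so local arrival = 15:45 − 3:30 = 12:15 on Jun 9.
Layover = 14:15 − 12:15 = 2 hours.

2 hours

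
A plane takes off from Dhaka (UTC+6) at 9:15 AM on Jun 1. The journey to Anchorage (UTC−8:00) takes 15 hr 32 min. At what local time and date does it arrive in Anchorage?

Convert departure to UTC: 9:15 AM − 6:00 = 3:15 AM UTC on Jun 1.
Add 15 hours and 32 minutes travel time → 6:47 PM UTC.
Anchorage is UTC−8:00, so local arrival = 6:47 PM − 8:00 = 10:47 AM on Jun 1.

10:47 AM on June 1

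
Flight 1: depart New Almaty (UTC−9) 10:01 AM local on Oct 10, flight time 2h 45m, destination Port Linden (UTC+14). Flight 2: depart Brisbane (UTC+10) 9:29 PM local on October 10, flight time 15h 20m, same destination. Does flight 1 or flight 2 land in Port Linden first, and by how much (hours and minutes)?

the first, by 5 hours 3 minutes

Flight 1 in UTC: 10:01 AM + 9:00 = 7:01 PM on Oct 10.
+2 hours 45 minutes → arrive 9:46 PM UTC on Oct 10.
Flight 2 in UTC: 9:29 PM − 10:00 = 11:29 AM on Oct 10.
+15 hours and 20 minutes → arrive 2:49 AM UTC on Oct 11.
Flight 1 lands earlier by 5 hours 3 minutes.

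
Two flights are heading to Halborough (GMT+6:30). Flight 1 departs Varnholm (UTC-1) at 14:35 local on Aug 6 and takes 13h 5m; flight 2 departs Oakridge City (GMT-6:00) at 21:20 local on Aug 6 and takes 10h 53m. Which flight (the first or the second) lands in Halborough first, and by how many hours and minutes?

Flight 1 in UTC: 14:35 + 1:00 = 15:35 on Aug 6.
+13 hours 5 minutes → arrive 04:40 UTC on Aug 7.
Flight 2 in UTC: 21:20 + 6:00 = 03:20 on Aug 7.
+10 hours and 53 minutes → arrive 14:13 UTC on Aug 7.
Flight 1 lands earlier by 9 hours 33 minutes.

the first, by 9 hours 33 minutes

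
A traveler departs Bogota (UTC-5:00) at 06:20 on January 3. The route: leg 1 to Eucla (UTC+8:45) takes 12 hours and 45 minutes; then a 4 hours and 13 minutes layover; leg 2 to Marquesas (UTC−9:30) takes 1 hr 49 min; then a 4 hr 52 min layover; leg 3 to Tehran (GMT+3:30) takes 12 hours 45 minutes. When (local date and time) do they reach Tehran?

03:14 on Jan 5

Convert departure to UTC: 06:20 + 5:00 = 11:20 UTC on Jan 3.
Add 12 hours 45 minutes leg 1 → 00:05 UTC (Jan 4).
Add 4 hours and 13 minutes layover in Eucla → 04:18 UTC.
Add 1 hour and 49 minutes leg 2 → 06:07 UTC.
Add 4 hours and 52 minutes layover in Marquesas → 10:59 UTC.
Add 12 hours 45 minutes leg 3 → 23:44 UTC.
Tehran is UTC+3:30, so local arrival = 23:44 + 3:30 = 03:14 on Jan 5.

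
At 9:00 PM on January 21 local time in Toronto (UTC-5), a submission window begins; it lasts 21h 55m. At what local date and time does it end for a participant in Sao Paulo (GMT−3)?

Sao Paulo is 2:00 ahead of Toronto.
After 21 hours and 55 minutes it is 6:55 PM (Jan 22) in Toronto.
Shift by the zone difference: 6:55 PM + 2:00 = 8:55 PM on Jan 22 in Sao Paulo.

8:55 PM on January 22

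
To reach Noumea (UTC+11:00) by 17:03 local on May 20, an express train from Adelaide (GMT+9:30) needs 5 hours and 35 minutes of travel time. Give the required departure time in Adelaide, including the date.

Target arrival in UTC: 17:03 − 11:00 = 06:03 on May 20.
Subtract 5 hours 35 minutes → departure 00:28 UTC on May 20.
Adelaide is UTC+9:30: 00:28 + 9:30 = 09:58 on May 20.

09:58 on May 20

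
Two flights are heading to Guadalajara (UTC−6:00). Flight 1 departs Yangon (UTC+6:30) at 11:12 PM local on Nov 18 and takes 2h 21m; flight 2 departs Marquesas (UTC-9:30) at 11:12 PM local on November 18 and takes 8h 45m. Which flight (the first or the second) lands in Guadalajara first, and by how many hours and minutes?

the first, by 22 hours 24 minutes

Flight 1 in UTC: 11:12 PM − 6:30 = 4:42 PM on Nov 18.
+2 hours 21 minutes → arrive 7:03 PM UTC on Nov 18.
Flight 2 in UTC: 11:12 PM + 9:30 = 8:42 AM on Nov 19.
+8 hours and 45 minutes → arrive 5:27 PM UTC on Nov 19.
Flight 1 lands earlier by 22 hours 24 minutes.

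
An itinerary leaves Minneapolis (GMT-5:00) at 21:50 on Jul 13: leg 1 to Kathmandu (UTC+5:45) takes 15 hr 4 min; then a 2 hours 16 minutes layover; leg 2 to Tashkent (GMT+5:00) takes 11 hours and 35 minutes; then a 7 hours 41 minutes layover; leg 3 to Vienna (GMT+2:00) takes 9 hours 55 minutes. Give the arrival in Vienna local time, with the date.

Convert departure to UTC: 21:50 + 5:00 = 02:50 UTC on Jul 14.
Add 15 hours 4 minutes leg 1 → 17:54 UTC.
Add 2 hours and 16 minutes layover in Kathmandu → 20:10 UTC.
Add 11 hours and 35 minutes leg 2 → 07:45 UTC (Jul 15).
Add 7 hours 41 minutes layover in Tashkent → 15:26 UTC.
Add 9 hours and 55 minutes leg 3 → 01:21 UTC (Jul 16).
Vienna is UTC+2:00, so local arrival = 01:21 + 2:00 = 03:21 on Jul 16.

03:21 on July 16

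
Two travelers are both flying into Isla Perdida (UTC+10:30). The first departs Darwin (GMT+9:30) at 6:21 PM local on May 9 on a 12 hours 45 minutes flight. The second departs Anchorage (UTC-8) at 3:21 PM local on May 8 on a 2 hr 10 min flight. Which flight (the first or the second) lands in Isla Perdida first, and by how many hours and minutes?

Flight 1 in UTC: 6:21 PM − 9:30 = 8:51 AM on May 9.
+12 hours and 45 minutes → arrive 9:36 PM UTC on May 9.
Flight 2 in UTC: 3:21 PM + 8:00 = 11:21 PM on May 8.
+2 hours and 10 minutes → arrive 1:31 AM UTC on May 9.
Flight 2 lands earlier by 20 hours 5 minutes.

the second, by 20 hours 5 minutes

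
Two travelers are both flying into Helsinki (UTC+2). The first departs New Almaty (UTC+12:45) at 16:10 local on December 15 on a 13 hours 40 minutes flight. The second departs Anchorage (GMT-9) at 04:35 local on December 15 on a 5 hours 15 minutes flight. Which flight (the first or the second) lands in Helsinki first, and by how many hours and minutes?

Flight 1 in UTC: 16:10 − 12:45 = 03:25 on Dec 15.
+13 hours and 40 minutes → arrive 17:05 UTC on Dec 15.
Flight 2 in UTC: 04:35 + 9:00 = 13:35 on Dec 15.
+5 hours 15 minutes → arrive 18:50 UTC on Dec 15.
Flight 1 lands earlier by 1 hour 45 minutes.

the first, by 1 hour 45 minutes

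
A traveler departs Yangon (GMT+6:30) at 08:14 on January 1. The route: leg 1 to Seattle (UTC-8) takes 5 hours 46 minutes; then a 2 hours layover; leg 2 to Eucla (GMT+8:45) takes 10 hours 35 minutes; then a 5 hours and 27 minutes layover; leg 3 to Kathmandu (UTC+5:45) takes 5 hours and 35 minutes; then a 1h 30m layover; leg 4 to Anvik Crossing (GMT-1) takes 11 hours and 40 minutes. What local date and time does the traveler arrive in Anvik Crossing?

Convert departure to UTC: 08:14 − 6:30 = 01:44 UTC on Jan 1.
Add 5 hours 46 minutes leg 1 → 07:30 UTC.
Add 2 hours layover in Seattle → 09:30 UTC.
Add 10 hours 35 minutes leg 2 → 20:05 UTC.
Add 5 hours and 27 minutes layover in Eucla → 01:32 UTC (Jan 2).
Add 5 hours and 35 minutes leg 3 → 07:07 UTC.
Add 1 hour and 30 minutes layover in Kathmandu → 08:37 UTC.
Add 11 hours and 40 minutes leg 4 → 20:17 UTC.
Anvik Crossing is UTC−1:00, so local arrival = 20:17 − 1:00 = 19:17 on Jan 2.

19:17 on January 2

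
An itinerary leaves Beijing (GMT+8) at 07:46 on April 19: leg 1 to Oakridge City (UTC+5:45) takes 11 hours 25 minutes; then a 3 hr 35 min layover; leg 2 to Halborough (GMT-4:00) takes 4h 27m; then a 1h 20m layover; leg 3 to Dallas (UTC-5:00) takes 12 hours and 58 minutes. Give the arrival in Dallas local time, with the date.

04:31 on April 20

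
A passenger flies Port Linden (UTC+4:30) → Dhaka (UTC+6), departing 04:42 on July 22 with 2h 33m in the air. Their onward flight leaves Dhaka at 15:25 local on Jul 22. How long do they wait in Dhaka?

6 hours 40 minutes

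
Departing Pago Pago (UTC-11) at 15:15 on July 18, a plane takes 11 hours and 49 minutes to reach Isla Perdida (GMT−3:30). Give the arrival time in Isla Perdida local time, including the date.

Convert departure to UTC: 15:15 + 11:00 = 02:15 UTC on Jul 19.
Add 11 hours 49 minutes travel time → 14:04 UTC.
Isla Perdida is UTC−3:30, so local arrival = 14:04 − 3:30 = 10:34 on Jul 19.

10:34 on July 19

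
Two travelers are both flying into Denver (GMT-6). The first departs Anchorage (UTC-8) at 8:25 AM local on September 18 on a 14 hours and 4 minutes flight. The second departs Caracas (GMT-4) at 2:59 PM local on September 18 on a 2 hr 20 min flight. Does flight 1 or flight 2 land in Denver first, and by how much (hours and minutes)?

the second, by 9 hours 10 minutes

Flight 1 in UTC: 8:25 AM + 8:00 = 4:25 PM on Sep 18.
+14 hours and 4 minutes → arrive 6:29 AM UTC on Sep 19.
Flight 2 in UTC: 2:59 PM + 4:00 = 6:59 PM on Sep 18.
+2 hours and 20 minutes → arrive 9:19 PM UTC on Sep 18.
Flight 2 lands earlier by 9 hours 10 minutes.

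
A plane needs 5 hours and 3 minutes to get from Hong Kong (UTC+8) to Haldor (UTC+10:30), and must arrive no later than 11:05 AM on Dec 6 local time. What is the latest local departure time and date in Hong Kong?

3:32 AM on December 6

Target arrival in UTC: 11:05 AM − 10:30 = 12:35 AM on Dec 6.
Subtract 5 hours 3 minutes → departure 7:32 PM UTC on Dec 5.
Hong Kong is UTC+8:00: 7:32 PM + 8:00 = 3:32 AM on Dec 6.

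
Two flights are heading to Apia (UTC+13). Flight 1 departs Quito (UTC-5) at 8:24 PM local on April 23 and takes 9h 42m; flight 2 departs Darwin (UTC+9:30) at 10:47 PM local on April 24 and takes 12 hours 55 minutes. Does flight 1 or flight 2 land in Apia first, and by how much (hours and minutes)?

the first, by 15 hours 6 minutes

Flight 1 in UTC: 8:24 PM + 5:00 = 1:24 AM on Apr 24.
+9 hours 42 minutes → arrive 11:06 AM UTC on Apr 24.
Flight 2 in UTC: 10:47 PM − 9:30 = 1:17 PM on Apr 24.
+12 hours and 55 minutes → arrive 2:12 AM UTC on Apr 25.
Flight 1 lands earlier by 15 hours 6 minutes.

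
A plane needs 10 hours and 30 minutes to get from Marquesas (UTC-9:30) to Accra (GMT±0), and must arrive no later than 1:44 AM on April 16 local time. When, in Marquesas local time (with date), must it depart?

Target arrival is already UTC: 1:44 AM on Apr 16.
Subtract 10 hours and 30 minutes → departure 3:14 PM UTC on Apr 15.
Marquesas is UTC−9:30: 3:14 PM − 9:30 = 5:44 AM on Apr 15.

5:44 AM on April 15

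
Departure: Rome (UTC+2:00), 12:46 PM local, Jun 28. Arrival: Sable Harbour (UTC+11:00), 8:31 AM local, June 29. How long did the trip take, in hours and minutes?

10 hours 45 minutes

Sable Harbour is 9:00 ahead of Rome.
Clock-face elapsed time (ignoring zones) is 19 hours 45 minutes.
Actual elapsed = 19 hours 45 minutes − 9:00 = 10 hours 45 minutes.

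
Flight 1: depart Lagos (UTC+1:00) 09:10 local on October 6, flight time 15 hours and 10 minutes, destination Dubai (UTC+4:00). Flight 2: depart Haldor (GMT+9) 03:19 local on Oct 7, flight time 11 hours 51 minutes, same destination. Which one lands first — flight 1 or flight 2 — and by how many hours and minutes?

the first, by 6 hours 50 minutes

Flight 1 in UTC: 09:10 − 1:00 = 08:10 on Oct 6.
+15 hours and 10 minutes → arrive 23:20 UTC on Oct 6.
Flight 2 in UTC: 03:19 − 9:00 = 18:19 on Oct 6.
+11 hours 51 minutes → arrive 06:10 UTC on Oct 7.
Flight 1 lands earlier by 6 hours 50 minutes.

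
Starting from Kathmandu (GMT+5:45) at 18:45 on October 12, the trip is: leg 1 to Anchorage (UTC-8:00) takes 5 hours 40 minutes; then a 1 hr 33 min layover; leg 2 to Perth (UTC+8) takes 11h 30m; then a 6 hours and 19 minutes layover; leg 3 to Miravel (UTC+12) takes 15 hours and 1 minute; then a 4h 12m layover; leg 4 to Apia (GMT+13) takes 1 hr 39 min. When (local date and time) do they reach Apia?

23:54 on Oct 14

Convert departure to UTC: 18:45 − 5:45 = 13:00 UTC on Oct 12.
Add 5 hours and 40 minutes leg 1 → 18:40 UTC.
Add 1 hour and 33 minutes layover in Anchorage → 20:13 UTC.
Add 11 hours 30 minutes leg 2 → 07:43 UTC (Oct 13).
Add 6 hours 19 minutes layover in Perth → 14:02 UTC.
Add 15 hours and 1 minute leg 3 → 05:03 UTC (Oct 14).
Add 4 hours 12 minutes layover in Miravel → 09:15 UTC.
Add 1 hour and 39 minutes leg 4 → 10:54 UTC.
Apia is UTC+13:00, so local arrival = 10:54 + 13:00 = 23:54 on Oct 14.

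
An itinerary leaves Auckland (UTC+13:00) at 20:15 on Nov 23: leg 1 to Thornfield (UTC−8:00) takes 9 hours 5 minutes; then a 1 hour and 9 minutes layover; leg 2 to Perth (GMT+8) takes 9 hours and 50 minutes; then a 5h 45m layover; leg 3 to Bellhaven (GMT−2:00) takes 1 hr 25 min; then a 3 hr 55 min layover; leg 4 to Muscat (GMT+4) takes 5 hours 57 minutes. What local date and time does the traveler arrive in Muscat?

00:21 on Nov 25

Convert departure to UTC: 20:15 − 13:00 = 07:15 UTC on Nov 23.
Add 9 hours 5 minutes leg 1 → 16:20 UTC.
Add 1 hour 9 minutes layover in Thornfield → 17:29 UTC.
Add 9 hours and 50 minutes leg 2 → 03:19 UTC (Nov 24).
Add 5 hours and 45 minutes layover in Perth → 09:04 UTC.
Add 1 hour and 25 minutes leg 3 → 10:29 UTC.
Add 3 hours 55 minutes layover in Bellhaven → 14:24 UTC.
Add 5 hours 57 minutes leg 4 → 20:21 UTC.
Muscat is UTC+4:00, so local arrival = 20:21 + 4:00 = 00:21 on Nov 25.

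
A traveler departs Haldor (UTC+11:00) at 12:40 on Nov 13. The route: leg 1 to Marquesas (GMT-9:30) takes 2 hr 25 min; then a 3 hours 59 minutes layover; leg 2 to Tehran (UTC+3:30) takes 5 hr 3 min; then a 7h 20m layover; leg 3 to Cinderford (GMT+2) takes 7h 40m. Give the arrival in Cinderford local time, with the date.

Convert departure to UTC: 12:40 − 11:00 = 01:40 UTC on Nov 13.
Add 2 hours and 25 minutes leg 1 → 04:05 UTC.
Add 3 hours and 59 minutes layover in Marquesas → 08:04 UTC.
Add 5 hours 3 minutes leg 2 → 13:07 UTC.
Add 7 hours and 20 minutes layover in Tehran → 20:27 UTC.
Add 7 hours and 40 minutes leg 3 → 04:07 UTC (Nov 14).
Cinderford is UTC+2:00, so local arrival = 04:07 + 2:00 = 06:07 on Nov 14.

06:07 on November 14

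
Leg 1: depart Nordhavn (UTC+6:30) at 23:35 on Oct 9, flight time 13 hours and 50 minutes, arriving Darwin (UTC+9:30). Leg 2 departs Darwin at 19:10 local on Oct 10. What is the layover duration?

Convert departure to UTC: 23:35 − 6:30 = 17:05 UTC on Oct 9.
Add 13 hours 50 minutes flight time → 06:55 UTC (Oct 10).
Darwin is UTC+9:30, so local arrival = 06:55 + 9:30 = 16:25 on Oct 10.
Layover = 19:10 − 16:25 = 2 hours 45 minutes.

2 hours 45 minutes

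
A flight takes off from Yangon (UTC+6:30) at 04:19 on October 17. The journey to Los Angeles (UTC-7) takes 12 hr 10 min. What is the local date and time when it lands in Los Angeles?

02:59 on October 17

Convert departure to UTC: 04:19 − 6:30 = 21:49 UTC on Oct 16.
Add 12 hours 10 minutes travel time → 09:59 UTC (Oct 17).
Los Angeles is UTC−7:00, so local arrival = 09:59 − 7:00 = 02:59 on Oct 17.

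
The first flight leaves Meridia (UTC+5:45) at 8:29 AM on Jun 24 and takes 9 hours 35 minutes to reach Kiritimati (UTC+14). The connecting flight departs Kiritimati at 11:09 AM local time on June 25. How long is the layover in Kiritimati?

Convert departure to UTC: 8:29 AM − 5:45 = 2:44 AM UTC on Jun 24.
Add 9 hours and 35 minutes flight time → 12:19 PM UTC.
Kiritimati is UTC+14:00, so local arrival = 12:19 PM + 14:00 = 2:19 AM on Jun 25.
Layover = 11:09 AM − 2:19 AM = 8 hours 50 minutes.

8 hours 50 minutes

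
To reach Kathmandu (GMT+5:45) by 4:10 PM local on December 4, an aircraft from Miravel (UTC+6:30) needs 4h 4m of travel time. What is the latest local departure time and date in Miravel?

Target arrival in UTC: 4:10 PM − 5:45 = 10:25 AM on Dec 4.
Subtract 4 hours 4 minutes → departure 6:21 AM UTC on Dec 4.
Miravel is UTC+6:30: 6:21 AM + 6:30 = 12:51 PM on Dec 4.

12:51 PM on Dec 4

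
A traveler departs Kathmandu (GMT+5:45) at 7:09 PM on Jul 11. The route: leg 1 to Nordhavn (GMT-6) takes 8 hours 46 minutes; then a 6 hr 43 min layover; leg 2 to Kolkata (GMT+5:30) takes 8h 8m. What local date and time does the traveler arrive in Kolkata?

6:31 PM on July 12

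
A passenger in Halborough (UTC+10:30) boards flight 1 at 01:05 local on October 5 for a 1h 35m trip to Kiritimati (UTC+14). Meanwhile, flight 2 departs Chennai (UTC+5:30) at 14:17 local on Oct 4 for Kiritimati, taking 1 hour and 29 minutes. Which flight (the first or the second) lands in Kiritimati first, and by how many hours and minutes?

the second, by 5 hours 54 minutes

Flight 1 in UTC: 01:05 − 10:30 = 14:35 on Oct 4.
+1 hour 35 minutes → arrive 16:10 UTC on Oct 4.
Flight 2 in UTC: 14:17 − 5:30 = 08:47 on Oct 4.
+1 hour and 29 minutes → arrive 10:16 UTC on Oct 4.
Flight 2 lands earlier by 5 hours 54 minutes.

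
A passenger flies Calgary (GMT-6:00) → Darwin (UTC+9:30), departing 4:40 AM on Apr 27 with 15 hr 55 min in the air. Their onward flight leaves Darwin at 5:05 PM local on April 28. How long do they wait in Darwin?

Convert departure to UTC: 4:40 AM + 6:00 = 10:40 AM UTC on Apr 27.
Add 15 hours 55 minutes flight time → 2:35 AM UTC (Apr 28).
Darwin is UTC+9:30, so local arrival = 2:35 AM + 9:30 = 12:05 PM on Apr 28.
Layover = 5:05 PM − 12:05 PM = 5 hours.

5 hours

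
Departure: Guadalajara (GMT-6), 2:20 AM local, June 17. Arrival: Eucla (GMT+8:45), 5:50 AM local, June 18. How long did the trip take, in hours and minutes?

Departure in UTC: 2:20 AM + 6:00 = 8:20 AM on Jun 17.
Arrival in UTC: 5:50 AM − 8:45 = 9:05 PM on Jun 17.
Elapsed = 9:05 PM − 8:20 AM = 12 hours 45 minutes.

12 hours 45 minutes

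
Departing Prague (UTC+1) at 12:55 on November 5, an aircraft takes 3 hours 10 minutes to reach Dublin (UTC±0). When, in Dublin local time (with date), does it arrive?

Dublin is 1:00 behind Prague.
After 3 hours 10 minutes it is 16:05 in Prague.
Shift by the zone difference: 16:05 − 1:00 = 15:05 on Nov 5 in Dublin.

15:05 on Nov 5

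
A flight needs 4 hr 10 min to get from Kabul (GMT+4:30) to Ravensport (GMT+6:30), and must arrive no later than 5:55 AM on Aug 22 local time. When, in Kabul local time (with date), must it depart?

Target arrival in UTC: 5:55 AM − 6:30 = 11:25 PM on Aug 21.
Subtract 4 hours and 10 minutes → departure 7:15 PM UTC on Aug 21.
Kabul is UTC+4:30: 7:15 PM + 4:30 = 11:45 PM on Aug 21.

11:45 PM on August 21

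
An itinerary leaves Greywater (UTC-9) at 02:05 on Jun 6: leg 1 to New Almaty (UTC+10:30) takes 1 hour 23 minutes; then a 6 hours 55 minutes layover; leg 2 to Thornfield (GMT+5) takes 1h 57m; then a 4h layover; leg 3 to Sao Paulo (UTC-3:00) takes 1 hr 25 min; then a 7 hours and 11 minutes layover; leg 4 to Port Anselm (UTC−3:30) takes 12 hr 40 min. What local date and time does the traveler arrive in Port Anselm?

19:06 on June 7

Convert departure to UTC: 02:05 + 9:00 = 11:05 UTC on Jun 6.
Add 1 hour and 23 minutes leg 1 → 12:28 UTC.
Add 6 hours and 55 minutes layover in New Almaty → 19:23 UTC.
Add 1 hour and 57 minutes leg 2 → 21:20 UTC.
Add 4 hours layover in Thornfield → 01:20 UTC (Jun 7).
Add 1 hour 25 minutes leg 3 → 02:45 UTC.
Add 7 hours and 11 minutes layover in Sao Paulo → 09:56 UTC.
Add 12 hours and 40 minutes leg 4 → 22:36 UTC.
Port Anselm is UTC−3:30, so local arrival = 22:36 − 3:30 = 19:06 on Jun 7.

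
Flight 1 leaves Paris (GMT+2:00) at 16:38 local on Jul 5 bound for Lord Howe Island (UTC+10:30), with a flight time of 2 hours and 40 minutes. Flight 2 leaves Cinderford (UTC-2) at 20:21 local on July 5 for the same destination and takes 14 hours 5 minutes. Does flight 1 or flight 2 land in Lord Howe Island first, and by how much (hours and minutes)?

Flight 1 in UTC: 16:38 − 2:00 = 14:38 on Jul 5.
+2 hours and 40 minutes → arrive 17:18 UTC on Jul 5.
Flight 2 in UTC: 20:21 + 2:00 = 22:21 on Jul 5.
+14 hours 5 minutes → arrive 12:26 UTC on Jul 6.
Flight 1 lands earlier by 19 hours 8 minutes.

the first, by 19 hours 8 minutes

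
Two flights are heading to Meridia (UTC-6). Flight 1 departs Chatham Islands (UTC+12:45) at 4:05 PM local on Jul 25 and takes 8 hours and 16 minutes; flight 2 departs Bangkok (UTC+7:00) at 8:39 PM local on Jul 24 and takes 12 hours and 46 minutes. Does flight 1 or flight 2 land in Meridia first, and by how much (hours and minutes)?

the second, by 9 hours 11 minutes

Flight 1 in UTC: 4:05 PM − 12:45 = 3:20 AM on Jul 25.
+8 hours and 16 minutes → arrive 11:36 AM UTC on Jul 25.
Flight 2 in UTC: 8:39 PM − 7:00 = 1:39 PM on Jul 24.
+12 hours 46 minutes → arrive 2:25 AM UTC on Jul 25.
Flight 2 lands earlier by 9 hours 11 minutes.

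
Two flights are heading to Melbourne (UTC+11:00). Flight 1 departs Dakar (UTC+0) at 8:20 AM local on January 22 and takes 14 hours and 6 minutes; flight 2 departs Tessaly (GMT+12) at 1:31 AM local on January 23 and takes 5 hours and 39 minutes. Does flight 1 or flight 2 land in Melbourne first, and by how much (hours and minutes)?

Flight 1 departs at 8:20 AM UTC (Jan 22).
+14 hours 6 minutes → arrive 10:26 PM UTC on Jan 22.
Flight 2 in UTC: 1:31 AM − 12:00 = 1:31 PM on Jan 22.
+5 hours 39 minutes → arrive 7:10 PM UTC on Jan 22.
Flight 2 lands earlier by 3 hours 16 minutes.

the second, by 3 hours 16 minutes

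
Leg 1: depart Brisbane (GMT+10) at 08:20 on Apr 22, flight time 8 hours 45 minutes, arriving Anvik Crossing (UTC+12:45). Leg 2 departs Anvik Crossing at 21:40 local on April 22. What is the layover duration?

Convert departure to UTC: 08:20 − 10:00 = 22:20 UTC on Apr 21.
Add 8 hours 45 minutes flight time → 07:05 UTC (Apr 22).
Anvik Crossing is UTC+12:45, so local arrival = 07:05 + 12:45 = 19:50 on Apr 22.
Layover = 21:40 − 19:50 = 1 hour 50 minutes.

1 hour 50 minutes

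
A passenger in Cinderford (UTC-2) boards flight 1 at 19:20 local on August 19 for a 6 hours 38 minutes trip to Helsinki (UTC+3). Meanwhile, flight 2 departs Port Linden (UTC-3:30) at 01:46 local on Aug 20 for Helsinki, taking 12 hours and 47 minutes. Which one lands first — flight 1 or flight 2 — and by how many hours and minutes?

Flight 1 in UTC: 19:20 + 2:00 = 21:20 on Aug 19.
+6 hours 38 minutes → arrive 03:58 UTC on Aug 20.
Flight 2 in UTC: 01:46 + 3:30 = 05:16 on Aug 20.
+12 hours 47 minutes → arrive 18:03 UTC on Aug 20.
Flight 1 lands earlier by 14 hours 5 minutes.

the first, by 14 hours 5 minutes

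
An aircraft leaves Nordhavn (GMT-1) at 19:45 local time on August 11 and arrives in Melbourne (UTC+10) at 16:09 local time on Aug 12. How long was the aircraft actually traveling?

9 hours 24 minutes

Departure in UTC: 19:45 + 1:00 = 20:45 on Aug 11.
Arrival in UTC: 16:09 − 10:00 = 06:09 on Aug 12.
Elapsed = 06:09 − 20:45 (+1 day) = 9 hours 24 minutes.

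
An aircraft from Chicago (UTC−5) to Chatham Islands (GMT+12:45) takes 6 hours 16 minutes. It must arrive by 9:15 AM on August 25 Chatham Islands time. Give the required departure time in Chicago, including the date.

Target arrival in UTC: 9:15 AM − 12:45 = 8:30 PM on Aug 24.
Subtract 6 hours and 16 minutes → departure 2:14 PM UTC on Aug 24.
Chicago is UTC−5:00: 2:14 PM − 5:00 = 9:14 AM on Aug 24.

9:14 AM on Aug 24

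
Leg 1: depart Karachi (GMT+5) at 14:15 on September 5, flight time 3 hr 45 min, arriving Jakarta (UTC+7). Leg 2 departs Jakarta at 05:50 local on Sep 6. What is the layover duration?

9 hours 50 minutes

Convert departure to UTC: 14:15 − 5:00 = 09:15 UTC on Sep 5.
Add 3 hours 45 minutes flight time → 13:00 UTC.
Jakarta is UTC+7:00, so local arrival = 13:00 + 7:00 = 20:00 on Sep 5.
Layover = 05:50 − 20:00 (+1 day) = 9 hours 50 minutes.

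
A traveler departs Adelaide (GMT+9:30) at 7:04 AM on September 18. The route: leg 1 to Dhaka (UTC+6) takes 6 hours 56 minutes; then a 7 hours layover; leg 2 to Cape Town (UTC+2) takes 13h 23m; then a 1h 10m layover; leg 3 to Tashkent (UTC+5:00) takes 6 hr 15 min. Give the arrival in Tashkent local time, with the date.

Convert departure to UTC: 7:04 AM − 9:30 = 9:34 PM UTC on Sep 17.
Add 6 hours and 56 minutes leg 1 → 4:30 AM UTC (Sep 18).
Add 7 hours layover in Dhaka → 11:30 AM UTC.
Add 13 hours and 23 minutes leg 2 → 12:53 AM UTC (Sep 19).
Add 1 hour and 10 minutes layover in Cape Town → 2:03 AM UTC.
Add 6 hours and 15 minutes leg 3 → 8:18 AM UTC.
Tashkent is UTC+5:00, so local arrival = 8:18 AM + 5:00 = 1:18 PM on Sep 19.

1:18 PM on September 19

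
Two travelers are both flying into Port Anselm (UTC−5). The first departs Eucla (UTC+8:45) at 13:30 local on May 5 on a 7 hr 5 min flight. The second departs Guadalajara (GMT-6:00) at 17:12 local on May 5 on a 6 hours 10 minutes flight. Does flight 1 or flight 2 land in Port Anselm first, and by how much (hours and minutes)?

the first, by 17 hours 32 minutes

Flight 1 in UTC: 13:30 − 8:45 = 04:45 on May 5.
+7 hours and 5 minutes → arrive 11:50 UTC on May 5.
Flight 2 in UTC: 17:12 + 6:00 = 23:12 on May 5.
+6 hours and 10 minutes → arrive 05:22 UTC on May 6.
Flight 1 lands earlier by 17 hours 32 minutes.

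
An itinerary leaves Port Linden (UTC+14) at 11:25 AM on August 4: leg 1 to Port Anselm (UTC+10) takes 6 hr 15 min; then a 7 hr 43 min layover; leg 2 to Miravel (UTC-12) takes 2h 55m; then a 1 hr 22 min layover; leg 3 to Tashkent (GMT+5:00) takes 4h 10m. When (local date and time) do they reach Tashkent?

Convert departure to UTC: 11:25 AM − 14:00 = 9:25 PM UTC on Aug 3.
Add 6 hours and 15 minutes leg 1 → 3:40 AM UTC (Aug 4).
Add 7 hours and 43 minutes layover in Port Anselm → 11:23 AM UTC.
Add 2 hours and 55 minutes leg 2 → 2:18 PM UTC.
Add 1 hour and 22 minutes layover in Miravel → 3:40 PM UTC.
Add 4 hours 10 minutes leg 3 → 7:50 PM UTC.
Tashkent is UTC+5:00, so local arrival = 7:50 PM + 5:00 = 12:50 AM on Aug 5.

12:50 AM on Aug 5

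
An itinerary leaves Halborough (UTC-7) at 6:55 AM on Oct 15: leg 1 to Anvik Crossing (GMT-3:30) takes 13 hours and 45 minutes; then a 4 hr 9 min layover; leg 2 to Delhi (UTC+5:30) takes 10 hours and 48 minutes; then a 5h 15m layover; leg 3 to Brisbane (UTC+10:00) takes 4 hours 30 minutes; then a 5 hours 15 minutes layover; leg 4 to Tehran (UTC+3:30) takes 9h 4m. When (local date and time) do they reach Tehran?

Convert departure to UTC: 6:55 AM + 7:00 = 1:55 PM UTC on Oct 15.
Add 13 hours 45 minutes leg 1 → 3:40 AM UTC (Oct 16).
Add 4 hours and 9 minutes layover in Anvik Crossing → 7:49 AM UTC.
Add 10 hours and 48 minutes leg 2 → 6:37 PM UTC.
Add 5 hours 15 minutes layover in Delhi → 11:52 PM UTC.
Add 4 hours and 30 minutes leg 3 → 4:22 AM UTC (Oct 17).
Add 5 hours and 15 minutes layover in Brisbane → 9:37 AM UTC.
Add 9 hours 4 minutes leg 4 → 6:41 PM UTC.
Tehran is UTC+3:30, so local arrival = 6:41 PM + 3:30 = 10:11 PM on Oct 17.

10:11 PM on Oct 17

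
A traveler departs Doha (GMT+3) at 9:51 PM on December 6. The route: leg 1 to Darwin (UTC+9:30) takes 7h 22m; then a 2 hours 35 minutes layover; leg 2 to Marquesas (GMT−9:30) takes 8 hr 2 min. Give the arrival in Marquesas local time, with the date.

Convert departure to UTC: 9:51 PM − 3:00 = 6:51 PM UTC on Dec 6.
Add 7 hours 22 minutes leg 1 → 2:13 AM UTC (Dec 7).
Add 2 hours and 35 minutes layover in Darwin → 4:48 AM UTC.
Add 8 hours 2 minutes leg 2 → 12:50 PM UTC.
Marquesas is UTC−9:30, so local arrival = 12:50 PM − 9:30 = 3:20 AM on Dec 7.

3:20 AM on December 7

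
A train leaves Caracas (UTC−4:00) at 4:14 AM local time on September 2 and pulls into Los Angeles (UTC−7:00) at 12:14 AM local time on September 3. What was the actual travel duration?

23 hours

Los Angeles is 3:00 behind Caracas.
Clock-face elapsed time (ignoring zones) is 20 hours.
Actual elapsed = 20 hours + 3:00 = 23 hours.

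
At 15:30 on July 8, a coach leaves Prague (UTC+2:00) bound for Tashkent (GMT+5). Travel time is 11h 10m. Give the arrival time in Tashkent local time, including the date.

05:40 on Jul 9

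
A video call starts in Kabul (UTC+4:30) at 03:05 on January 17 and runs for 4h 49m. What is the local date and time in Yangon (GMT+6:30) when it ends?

09:54 on January 17

Yangon is 2:00 ahead of Kabul.
After 4 hours 49 minutes it is 07:54 in Kabul.
Shift by the zone difference: 07:54 + 2:00 = 09:54 on Jan 17 in Yangon.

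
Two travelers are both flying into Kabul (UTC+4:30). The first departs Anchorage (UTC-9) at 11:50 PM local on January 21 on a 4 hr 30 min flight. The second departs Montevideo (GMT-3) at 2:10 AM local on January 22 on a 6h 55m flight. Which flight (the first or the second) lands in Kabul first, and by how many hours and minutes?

Flight 1 in UTC: 11:50 PM + 9:00 = 8:50 AM on Jan 22.
+4 hours 30 minutes → arrive 1:20 PM UTC on Jan 22.
Flight 2 in UTC: 2:10 AM + 3:00 = 5:10 AM on Jan 22.
+6 hours and 55 minutes → arrive 12:05 PM UTC on Jan 22.
Flight 2 lands earlier by 1 hour 15 minutes.

the second, by 1 hour 15 minutes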